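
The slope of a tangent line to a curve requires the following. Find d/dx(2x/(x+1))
Quotient rule: (f/g)' = (f'g - fg')/g²
f = 2x, f' = 2
g = x + 1, g' = 1

Answer: (2·(x + 1) - 2x)/(x + 1)²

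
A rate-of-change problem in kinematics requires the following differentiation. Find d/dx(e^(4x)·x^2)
Product rule: (fg)' = f'g+fg'
f = e^(4x), f' = 4·e^(4x)
g = x^2, g' = 2x

Answer: 4·e^(4x)·x^2+2·e^(4x)·x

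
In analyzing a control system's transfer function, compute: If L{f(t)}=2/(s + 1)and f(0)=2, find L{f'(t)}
L{f'(t)}=s·F(s) - f(0)=2s/(s + 1) - 2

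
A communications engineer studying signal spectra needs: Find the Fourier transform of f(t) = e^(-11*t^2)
The Fourier transform of a Gaussian e^(-a*t^2) is sqrt(pi/a)*e^(-omega^2/(4a)).
With a = 11: F(omega) = sqrt(pi/11)*e^(-omega^2/44)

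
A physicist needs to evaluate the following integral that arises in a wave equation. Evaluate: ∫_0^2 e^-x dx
Antiderivative: -e^-x
Evaluate: -(e^-2 - 1)

Answer: (e^-2 - 1)/(-1)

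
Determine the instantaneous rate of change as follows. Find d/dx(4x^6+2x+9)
Power rule: d/dx(ax^n) = n·a·x^(n-1)
Term by term: 24·x^5+2

Answer: 24x^5+2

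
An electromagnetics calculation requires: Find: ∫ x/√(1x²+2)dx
Let u=x² + 2, du=2x dx
∫ (1/2)·u^(-1/2) du=√u + C

Answer: √(x² + 2) + C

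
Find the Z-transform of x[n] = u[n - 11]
Using the time-shift property: Z{u[n-11]}=z^(-11)*z/(z-1)
=z^(-10)/(z-1)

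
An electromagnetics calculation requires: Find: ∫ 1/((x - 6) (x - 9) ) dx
Partial fractions: 1/((x-6)(x-9))=A/(x-6)+B/(x-9)
A=-1/3, B=1/3
∫ [-1/3· 1/(x-6)+1/3· 1/(x-9)] dx
=(1/3)[ln|x-9| - ln|x-6|]+C

Answer: (1/3)·ln|(x-9)/(x-6)|+C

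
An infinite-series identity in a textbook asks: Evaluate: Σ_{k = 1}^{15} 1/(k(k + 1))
Partial fractions: 1/(k(k + 1))=1/k - 1/(k + 1)
Telescoping sum: 1(1 - 1/16)=1·15/16

Answer: 15/16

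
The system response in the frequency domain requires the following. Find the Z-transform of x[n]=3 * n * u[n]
Z{n*u[n]} = z/(z-1)^2
By linearity: Z{3*n*u[n]} = 3z/(z-1)^2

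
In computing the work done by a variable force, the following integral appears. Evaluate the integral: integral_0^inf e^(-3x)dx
integral_0^inf e^(-3x) dx=[-1/3 * e^(-3x)]_0^inf
=0 - (-1/3)=1/3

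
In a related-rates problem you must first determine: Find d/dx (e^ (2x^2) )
Chain rule: d/dx[e^u]=e^u · u' where u=2x^2
u'=4x

Answer: 4x·e^(2x^2)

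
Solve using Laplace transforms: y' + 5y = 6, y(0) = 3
Take L of both sides: sY(s)-3+5Y(s) = 6/s
Y(s)(s+5) = 6/s+3
Y(s) = 6/(s(s+5))+3/(s+5)
Partial fractions: 6/(s(s+5)) = (6/5)/s - (6/5)/(s+5)
So Y(s) = (6/5)/s+(9/5)/(s+5)
Inverse transform (L^(-1){1/s} = 1, L^(-1){1/(s+5)} = e^(-5t)):

Answer: y(t) = 6/5+(9/5)·e^(-5t)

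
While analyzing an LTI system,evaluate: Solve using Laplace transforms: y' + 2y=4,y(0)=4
Take L of both sides: sY(s)-4+2Y(s) = 4/s
Y(s)(s+2) = 4/s+4
Y(s) = 4/(s(s+2))+4/(s+2)
Partial fractions: 4/(s(s+2)) = 2/s - 2/(s+2)
So Y(s) = 2/s+2/(s+2)
Inverse transform (L^(-1){1/s} = 1, L^(-1){1/(s+2)} = e^(-2t)):

Answer: y(t) = 2+2·e^(-2t)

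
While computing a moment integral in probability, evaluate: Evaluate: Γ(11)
Γ(n)=(n-1)! for positive integers
Γ(11)=10!=3628800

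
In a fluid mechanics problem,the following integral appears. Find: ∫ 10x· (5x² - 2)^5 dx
Let u = 5x² - 2, du = 10x dx
∫ u^5 du = u^6/6 + C

Answer: (5x² - 2)^6/6 + C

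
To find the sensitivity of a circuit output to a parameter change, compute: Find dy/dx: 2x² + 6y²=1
Differentiate: 4x + 12y·(dy/dx)=0
dy/dx=-4x/(12y)=-(1/3)·(x/y)

Answer: dy/dx=-(1/3)·(x/y)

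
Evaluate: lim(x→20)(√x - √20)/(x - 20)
Multiply by conjugate (√x+√20)/(√x+√20):
=(x - 20)/((x - 20)(√x+√20))=1/(√x+√20)
As x → 20: 1/(2√20)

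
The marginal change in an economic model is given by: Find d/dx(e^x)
Chain rule: d/dx[e^u]=e^u · u' where u=x
u'=1

Answer: 1·e^x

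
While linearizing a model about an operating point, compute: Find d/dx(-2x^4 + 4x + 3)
Power rule: d/dx(ax^n)=n·a·x^(n-1)
Term by term: -8·x^3 + 4

Answer: -8x^3 + 4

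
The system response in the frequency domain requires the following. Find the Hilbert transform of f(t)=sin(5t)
The Hilbert transform shifts each frequency component by -pi/2.
H{sin(wt)} = -cos(wt)
With w = 5: H{sin(5t)} = -cos(5t)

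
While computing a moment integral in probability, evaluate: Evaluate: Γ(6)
Γ(n) = (n-1)! for positive integers
Γ(6) = 5! = 120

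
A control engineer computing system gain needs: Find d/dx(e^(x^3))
Chain rule: d/dx[e^u] = e^u · u' where u = x^3
u' = 3x^2

Answer: 3x^2·e^(x^3)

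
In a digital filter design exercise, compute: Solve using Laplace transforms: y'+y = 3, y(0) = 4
Take L of both sides: sY(s)-4+Y(s) = 3/s
Y(s)(s+1) = 3/s+4
Y(s) = 3/(s(s+1))+4/(s+1)
Partial fractions: 3/(s(s+1)) = 3/s - 3/(s+1)
So Y(s) = 3/s+1/(s+1)
Inverse transform (L^(-1){1/s} = 1, L^(-1){1/(s+1)} = e^(-t)):

Answer: y(t) = 3+e^(-t)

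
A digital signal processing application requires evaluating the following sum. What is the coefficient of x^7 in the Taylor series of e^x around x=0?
Taylor series of e^x = Σ x^n/n!
Coefficient of x^7 = 1/7! = 1/5040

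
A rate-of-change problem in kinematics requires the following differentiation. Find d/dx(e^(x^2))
Chain rule: d/dx[e^u]=e^u · u' where u=x^2
u'=2x

Answer: 2x·e^(x^2)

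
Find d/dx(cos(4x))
Chain rule: d/dx[cos(u)]=-sin(u)·u' where u=4x
u'=4

Answer: -4·sin(4x)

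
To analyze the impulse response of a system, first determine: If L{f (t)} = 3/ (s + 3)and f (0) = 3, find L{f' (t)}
L{f'(t)} = s·F(s) - f(0) = 3s/(s + 3) - 3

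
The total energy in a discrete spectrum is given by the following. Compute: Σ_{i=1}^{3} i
Using formula: Σ i^1 = n(n + 1)/2 = 3·4/2 = 6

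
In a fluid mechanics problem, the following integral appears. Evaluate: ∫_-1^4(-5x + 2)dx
Step 1: Find antiderivative F(x) = (-5/2)x^2+2x
Step 2: F(4) - F(-1) = -32 - (-9/2) = -55/2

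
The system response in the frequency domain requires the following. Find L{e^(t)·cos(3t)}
First shifting: L{e^(at)f(t)}=F(s-a)
L{cos(3t)}=s/(s² + 9)
Shift: (s-1)/((s-1)² + 9)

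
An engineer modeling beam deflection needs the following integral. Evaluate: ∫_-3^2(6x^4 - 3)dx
Step 1: Find antiderivative F(x) = (6/5)x^5-3x
Step 2: F(2) - F(-3) = 162/5 - (-1413/5) = 315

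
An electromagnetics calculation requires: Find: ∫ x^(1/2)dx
Power rule: ∫ x^(1/2) dx=x^(3/2)/(3/2) + C

Answer: (2/3)·x^(3/2) + C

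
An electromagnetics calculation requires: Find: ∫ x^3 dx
Using power rule: ∫ x^3 dx = 1/4 x^4 + C = (1/4)x^4 + C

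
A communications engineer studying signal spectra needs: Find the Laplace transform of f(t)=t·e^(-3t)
L{t·e^(at)}=1/(s-a)²
L{t·e^(-3t)}=1/(s + 3)²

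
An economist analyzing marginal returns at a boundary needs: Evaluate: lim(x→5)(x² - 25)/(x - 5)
Factor: (x² - 25)=(x-5)(x + 5)
Cancel (x-5): lim(x→5) (x + 5)=10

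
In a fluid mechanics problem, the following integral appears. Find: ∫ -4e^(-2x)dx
Since d/dx[e^(-2x)] = -2e^(-2x), we get 2 e^(-2x) + C

Answer: 2e^(-2x) + C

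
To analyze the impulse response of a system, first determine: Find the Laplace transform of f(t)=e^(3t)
L{e^(at)} = 1/(s-a)
L{e^(3t)} = 1/(s-3)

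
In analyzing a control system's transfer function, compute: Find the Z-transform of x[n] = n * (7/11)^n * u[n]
Using the property Z{n*a^n*u[n]}=az/(z-a)^2
With a=7/11: X(z)=(7/11)z/(z - 7/11)^2, |z| > 7/11

Answer: (7/11)z/(z - 7/11)^2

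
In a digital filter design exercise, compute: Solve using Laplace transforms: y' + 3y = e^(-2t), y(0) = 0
Take L: sY - 0 + 3Y = 1/(s + 2)
Y(s + 3) = 1/(s + 2) + 0
Y = 1/((s + 2)(s + 3)) + 0/(s + 3)
Partial fractions: 1/((s + 2)(s + 3)) = 1/(s + 2) - 1/(s + 3)
So Y = 1/(s + 2) - 1/(s + 3)
Inverse Laplace transform (L^(-1){1/(s + 2)} = e^(-2t), L^(-1){1/(s + 3)} = e^(-3t)):

Answer: y(t) = 1·e^(-2t) - e^(-3t)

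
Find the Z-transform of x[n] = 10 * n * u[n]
Z{n*u[n]}=z/(z-1)^2
By linearity: Z{10*n*u[n]}=10z/(z-1)^2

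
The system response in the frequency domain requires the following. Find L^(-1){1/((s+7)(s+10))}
Partial fractions: 1/((s+7)(s+10))=A/(s+7)+B/(s+10)
Cover-up: A=1/(s+10)|_{s=-7}=1/3; B=1/(s+7)|_{s=-10}=-1/3
L^(-1)=(1/3)e^(-7t) - (1/3)e^(-10t)

Answer: (1/3)(e^(-7t) - e^(-10t))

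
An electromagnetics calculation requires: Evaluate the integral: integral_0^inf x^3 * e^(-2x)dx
This is a Gamma integral. Substitute u = 2x (du = 2 dx):
integral_0^inf x^3*e^(-2x) dx = (1/2^4) integral_0^inf u^3*e^(-u) du
= Gamma(4)/2^4 = 3!/2^4 = 6/16

Answer: 3/8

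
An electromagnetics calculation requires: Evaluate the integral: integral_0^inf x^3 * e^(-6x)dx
This is a Gamma integral. Substitute u = 6x (du = 6 dx):
integral_0^inf x^3 * e^(-6x) dx = (1/6^4) integral_0^inf u^3 * e^(-u) du
= Gamma(4)/6^4 = 3!/6^4 = 6/1296

Answer: 1/216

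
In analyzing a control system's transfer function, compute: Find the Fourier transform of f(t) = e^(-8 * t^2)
The Fourier transform of a Gaussian e^(-a * t^2) is sqrt(pi/a) * e^(-omega^2/(4a)).
With a = 8: F(omega) = sqrt(pi/8) * e^(-omega^2/32)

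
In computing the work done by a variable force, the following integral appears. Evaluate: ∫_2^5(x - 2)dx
Step 1: Find antiderivative F(x) = (1/2)x^2-2x
Step 2: F(5) - F(2) = 5/2 - (-2) = 9/2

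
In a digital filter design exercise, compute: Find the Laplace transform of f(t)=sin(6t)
L{sin(wt)}=w/(s² + w²)
L{sin(6t)}=6/(s² + 36)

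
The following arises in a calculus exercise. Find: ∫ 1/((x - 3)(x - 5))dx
Partial fractions: 1/((x-3)(x-5))=A/(x-3) + B/(x-5)
A=-1/2, B=1/2
∫ [-1/2· 1/(x-3) + 1/2· 1/(x-5)] dx
=(1/2)[ln|x-5| - ln|x-3|] + C

Answer: (1/2)·ln|(x-5)/(x-3)| + C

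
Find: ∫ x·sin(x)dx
By parts: u=x, dv=sin(x) dx
du=dx, v=-cos(x)
=-x·cos(x) + sin(x) + C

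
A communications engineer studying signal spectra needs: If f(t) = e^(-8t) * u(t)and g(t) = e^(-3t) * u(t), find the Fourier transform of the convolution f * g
By the convolution theorem: F{f * g} = F(omega) * G(omega)
F(omega) = 1/(8+j * omega), G(omega) = 1/(3+j * omega)
F{f * g} = 1/((8+j * omega)(3+j * omega))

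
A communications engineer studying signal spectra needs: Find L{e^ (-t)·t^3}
First shifting: L{e^(at)f(t)}=F(s-a)
L{t^3}=6/s^4
Shift s → s + 1: 6/(s + 1)^4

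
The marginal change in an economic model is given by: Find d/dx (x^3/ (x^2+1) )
Quotient rule: (f/g)'=(f'g - fg')/g²
f=x^3, f'=3x^2
g=x^2+1, g'=2x

Answer: (3x^2·(x^2+1)-2x^4)/(x^2+1)²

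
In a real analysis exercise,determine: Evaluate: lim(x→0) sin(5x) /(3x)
L'Hôpital (0/0): lim 5cos(5x)/3 = 5/3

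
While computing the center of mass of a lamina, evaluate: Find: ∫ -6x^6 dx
Using power rule: ∫ -6x^6 dx = -6/7 x^7 + C = (-6/7)x^7 + C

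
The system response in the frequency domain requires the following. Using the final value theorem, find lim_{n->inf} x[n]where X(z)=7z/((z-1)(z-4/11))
Final value theorem: lim x[n]=lim_{z->1} (z-1) * X(z)
(z-1) * X(z)=7z/(z-4/11)
As z->1: 7/(1 - 4/11)=7/(7/11)=11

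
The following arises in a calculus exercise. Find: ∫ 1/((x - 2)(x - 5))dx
Partial fractions: 1/((x-2)(x-5))=A/(x-2) + B/(x-5)
A=-1/3, B=1/3
∫ [-1/3· 1/(x-2) + 1/3· 1/(x-5)] dx
=(1/3)[ln|x-5| - ln|x-2|] + C

Answer: (1/3)·ln|(x-5)/(x-2)| + C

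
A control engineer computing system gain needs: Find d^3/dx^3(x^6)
Apply power rule 3 times:
d^1: 6x^5
d^2: 30x^4
d^3: 120x^3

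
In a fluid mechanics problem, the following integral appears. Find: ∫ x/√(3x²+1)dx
Let u=3x²+1, du=6x dx
∫ (1/6)·u^(-1/2) du=√u/3+C

Answer: √(3x²+1)/3+C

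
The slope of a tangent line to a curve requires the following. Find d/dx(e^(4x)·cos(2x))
Product rule: (fg)'=f'g+fg'
f=e^(4x), f'=4·e^(4x)
g=cos(2x), g'=-2·sin(2x)

Answer: 4·e^(4x)·cos(2x)-2·e^(4x)·sin(2x)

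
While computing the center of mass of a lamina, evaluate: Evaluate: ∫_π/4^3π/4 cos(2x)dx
Antiderivative: sin(2x)/2
Evaluate at bounds: [sin(2·3π/4)/2] - [sin(2·π/4)/2]
= ((-1) - (1))/2 = -1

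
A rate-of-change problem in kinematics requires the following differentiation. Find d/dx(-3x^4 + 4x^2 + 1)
Power rule: d/dx(ax^n)=n·a·x^(n-1)
Term by term: -12·x^3+8·x

Answer: -12x^3+8x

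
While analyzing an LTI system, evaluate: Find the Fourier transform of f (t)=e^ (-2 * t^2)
The Fourier transform of a Gaussian e^(-a * t^2) is sqrt(pi/a) * e^(-omega^2/(4a)).
With a=2: F(omega)=sqrt(pi/2) * e^(-omega^2/8)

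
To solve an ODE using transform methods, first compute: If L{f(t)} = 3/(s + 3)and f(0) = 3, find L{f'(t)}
L{f'(t)}=s·F(s) - f(0)=3s/(s+3)-3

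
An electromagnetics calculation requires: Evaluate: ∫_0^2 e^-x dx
Antiderivative: -e^-x
Evaluate: -(e^-2-1)

Answer: (e^-2-1)/(-1)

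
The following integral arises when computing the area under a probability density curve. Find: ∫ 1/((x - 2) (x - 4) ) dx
Partial fractions: 1/((x-2)(x-4)) = A/(x-2)+B/(x-4)
A = -1/2, B = 1/2
∫ [-1/2· 1/(x-2)+1/2· 1/(x-4)] dx
= (1/2)[ln|x-4| - ln|x-2|]+C

Answer: (1/2)·ln|(x-4)/(x-2)|+C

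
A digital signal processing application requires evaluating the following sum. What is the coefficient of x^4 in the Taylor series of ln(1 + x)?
ln(1 + x) = Σ (-1)^(n + 1) x^n/n
Coefficient of x^4 = (-1)^5/4 = -1/4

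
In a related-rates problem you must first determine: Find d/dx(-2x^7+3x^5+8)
Power rule: d/dx(ax^n)=n·a·x^(n-1)
Term by term: -14·x^6 + 15·x^4

Answer: -14x^6 + 15x^4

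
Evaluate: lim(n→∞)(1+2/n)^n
This is the definition of e^2: lim(1+2/n)^n = e^2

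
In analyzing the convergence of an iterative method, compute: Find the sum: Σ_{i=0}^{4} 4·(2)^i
Geometric series: S=a(1 - r^n)/(1 - r)
a=4, r=2, n=5
S=4(1 - 32)/-1=124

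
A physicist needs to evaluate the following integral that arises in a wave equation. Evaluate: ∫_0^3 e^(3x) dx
Antiderivative: (1/3)e^(3x)
Evaluate: (1/3)(e^9 - 1)

Answer: (e^9 - 1)/3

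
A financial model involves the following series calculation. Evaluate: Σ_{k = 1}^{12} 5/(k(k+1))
Partial fractions: 5/(k(k + 1))=5/k - 5/(k + 1)
Telescoping sum: 5(1 - 1/13)=5·12/13

Answer: 60/13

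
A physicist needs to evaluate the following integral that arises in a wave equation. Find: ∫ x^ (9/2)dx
Power rule: ∫ x^(9/2) dx=x^(11/2)/(11/2)+C

Answer: (2/11)·x^(11/2)+C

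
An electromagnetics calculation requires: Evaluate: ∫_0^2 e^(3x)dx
Antiderivative: (1/3)e^(3x)
Evaluate: (1/3)(e^6-1)

Answer: (e^6-1)/3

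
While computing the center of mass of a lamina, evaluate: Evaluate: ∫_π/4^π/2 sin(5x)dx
Antiderivative: -cos(5x)/5
Evaluate at bounds: [-cos(5·π/2)/5] - [-cos(5·π/4)/5]
= (-(0)+(-√2/2))/5 = -√2/10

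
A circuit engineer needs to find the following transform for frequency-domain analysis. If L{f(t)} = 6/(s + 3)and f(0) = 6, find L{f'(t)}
L{f'(t)} = s·F(s) - f(0) = 6s/(s+3)-6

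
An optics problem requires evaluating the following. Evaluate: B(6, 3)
B(x,y) = Γ(x)Γ(y)/Γ(x+y) = (x-1)!(y-1)!/(x+y-1)!
B(6,3) = 5!·2!/8! = 1/168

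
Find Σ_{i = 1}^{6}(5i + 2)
=5·Σ i+2·6=5·21+12=117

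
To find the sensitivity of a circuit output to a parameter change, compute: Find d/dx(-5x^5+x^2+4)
Power rule: d/dx(ax^n)=n·a·x^(n-1)
Term by term: -25·x^4+2·x

Answer: -25x^4+2x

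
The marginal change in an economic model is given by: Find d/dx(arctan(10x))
d/dx[arctan(u)] = u'/(1 + u²), u = 10x, u' = 10

Answer: 10/(1 + 100x²)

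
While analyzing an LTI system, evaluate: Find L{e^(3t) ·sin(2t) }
First shifting: L{e^(at)f(t)} = F(s-a)
L{sin(2t)} = 2/(s² + 4)
Shift: 2/((s-3)² + 4)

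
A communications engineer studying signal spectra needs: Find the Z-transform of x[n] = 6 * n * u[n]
Z{n*u[n]}=z/(z-1)^2
By linearity: Z{6*n*u[n]}=6z/(z-1)^2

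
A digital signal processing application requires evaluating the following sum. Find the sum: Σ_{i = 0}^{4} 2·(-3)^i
Geometric series: S=a(1 - r^n)/(1 - r)
a=2, r=-3, n=5
S=2(1+243)/4=122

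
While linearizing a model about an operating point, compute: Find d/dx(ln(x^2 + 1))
Chain rule: d/dx[ln(u)]=u'/u where u=x^2+1
u'=2x

Answer: (2x)/(x^2+1)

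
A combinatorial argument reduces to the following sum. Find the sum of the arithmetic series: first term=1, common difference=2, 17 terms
Last term: a_n=1+(17-1)·2=33
Sum=n(a_1+a_n)/2=17(1+33)/2=289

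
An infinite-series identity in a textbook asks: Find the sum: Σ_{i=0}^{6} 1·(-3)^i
Geometric series: S=a(1 - r^n)/(1 - r)
a=1, r=-3, n=7
S=1(1 + 2187)/4=547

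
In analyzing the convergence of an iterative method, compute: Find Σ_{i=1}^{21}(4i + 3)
= 4·Σ i + 3·21 = 4·231 + 63 = 987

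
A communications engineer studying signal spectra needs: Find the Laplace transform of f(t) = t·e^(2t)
L{t·e^(at)} = 1/(s-a)²
L{t·e^(2t)} = 1/(s-2)²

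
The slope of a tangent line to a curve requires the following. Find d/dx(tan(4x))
Chain rule: d/dx[tan(u)]=sec²(u)·u' where u=4x
u'=4

Answer: 4·sec²(4x)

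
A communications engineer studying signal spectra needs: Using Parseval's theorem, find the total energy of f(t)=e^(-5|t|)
Parseval's theorem: E = integral |f(t)|^2 dt = (1/2pi) integral |F(omega)|^2 domega
E = integral_{-inf}^{inf} e^(-10|t|) dt = 2*integral_0^inf e^(-10t) dt = 2/(2*5) = 1/5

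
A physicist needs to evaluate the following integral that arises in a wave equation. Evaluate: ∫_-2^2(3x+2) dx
Step 1: Find antiderivative F(x) = (3/2)x^2+2x
Step 2: F(2) - F(-2) = 10 - (2) = 8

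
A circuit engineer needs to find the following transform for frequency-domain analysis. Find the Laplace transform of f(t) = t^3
L{t^n}=n!/s^(n+1)
L{t^3}=3!/s^4=6/s^4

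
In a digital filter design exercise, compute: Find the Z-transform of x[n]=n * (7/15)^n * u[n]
Using the property Z{n*a^n*u[n]}=az/(z-a)^2
With a=7/15: X(z)=(7/15)z/(z - 7/15)^2, |z| > 7/15

Answer: (7/15)z/(z - 7/15)^2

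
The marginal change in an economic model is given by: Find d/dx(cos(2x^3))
Chain rule: d/dx[cos(u)] = -sin(u)·u' where u = 2x^3
u' = 6x^2

Answer: -6x^2·sin(2x^3)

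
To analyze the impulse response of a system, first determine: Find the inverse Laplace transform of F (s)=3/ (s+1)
L^(-1){3/(s-a)}=c·e^(at)
Here a=-1, c=3

Answer: 3e^(-t)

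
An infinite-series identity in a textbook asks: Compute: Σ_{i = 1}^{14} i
Using formula: Σ i^1=n(n+1)/2=14·15/2=105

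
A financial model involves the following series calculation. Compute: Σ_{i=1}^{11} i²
Using formula: Σ i^2 = n(n+1)(2n+1)/6 = 11·12·23/6 = 506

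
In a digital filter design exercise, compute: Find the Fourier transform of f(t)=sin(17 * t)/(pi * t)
sin(W * t)/(pi * t)=(W/pi) * sinc(W * t/pi) is the impulse response of the ideal low-pass filter with cutoff W (here W=17).
Its Fourier transform is a rectangular function:
F(omega)=1 for |omega| < 17, 0 otherwise

Answer: rect(omega/34) [i.e., 1 for |omega| < 17, 0 otherwise]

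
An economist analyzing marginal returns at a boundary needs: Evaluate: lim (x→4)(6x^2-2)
Polynomial is continuous, so substitute x = 4:
6·4^2-2 = 94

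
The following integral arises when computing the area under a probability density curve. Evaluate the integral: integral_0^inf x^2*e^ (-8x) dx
This is a Gamma integral. Substitute u=8x (du=8 dx):
integral_0^inf x^2*e^(-8x) dx=(1/8^3) integral_0^inf u^2*e^(-u) du
=Gamma(3)/8^3=2!/8^3=2/512

Answer: 1/256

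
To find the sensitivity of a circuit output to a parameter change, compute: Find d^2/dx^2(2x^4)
Apply power rule 2 times:
d^1: 8x^3
d^2: 24x^2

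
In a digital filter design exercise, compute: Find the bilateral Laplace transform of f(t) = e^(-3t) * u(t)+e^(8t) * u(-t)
For e^(-3t)*u(t): L=1/(s + 3), Re(s) > -3
For e^(8t)*u(-t): L=-1/(s-8), Re(s) < 8
Combined: F(s)=1/(s + 3) - 1/(s-8), -3 < Re(s) < 8

Answer: 1/(s + 3) - 1/(s-8), ROC: -3 < Re(s) < 8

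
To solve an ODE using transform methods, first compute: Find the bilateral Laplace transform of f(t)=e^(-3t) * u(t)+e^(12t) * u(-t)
For e^(-3t) * u(t): L=1/(s + 3), Re(s) > -3
For e^(12t) * u(-t): L=-1/(s-12), Re(s) < 12
Combined: F(s)=1/(s + 3) - 1/(s-12), -3 < Re(s) < 12

Answer: 1/(s + 3) - 1/(s-12), ROC: -3 < Re(s) < 12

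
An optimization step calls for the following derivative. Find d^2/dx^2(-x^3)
Apply power rule 2 times:
d^1: -3x^2
d^2: -6x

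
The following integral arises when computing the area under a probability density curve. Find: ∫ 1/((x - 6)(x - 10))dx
Partial fractions: 1/((x-6)(x-10)) = A/(x-6)+B/(x-10)
A = -1/4, B = 1/4
∫ [-1/4· 1/(x-6)+1/4· 1/(x-10)] dx
= (1/4)[ln|x-10| - ln|x-6|]+C

Answer: (1/4)·ln|(x-10)/(x-6)|+C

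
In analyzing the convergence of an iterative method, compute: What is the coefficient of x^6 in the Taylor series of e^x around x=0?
Taylor series of e^x = Σ x^n/n!
Coefficient of x^6 = 1/6! = 1/720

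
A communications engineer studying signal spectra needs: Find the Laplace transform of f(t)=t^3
L{t^n}=n!/s^(n+1)
L{t^3}=3!/s^4=6/s^4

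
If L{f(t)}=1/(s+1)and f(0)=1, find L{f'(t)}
L{f'(t)} = s·F(s) - f(0) = s/(s + 1) - 1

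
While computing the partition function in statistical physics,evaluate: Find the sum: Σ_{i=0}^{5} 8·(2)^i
Geometric series: S=a(1 - r^n)/(1 - r)
a=8, r=2, n=6
S=8(1 - 64)/-1=504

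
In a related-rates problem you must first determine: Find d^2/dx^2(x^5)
Apply power rule 2 times:
d^1: 5x^4
d^2: 20x^3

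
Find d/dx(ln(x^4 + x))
Chain rule: d/dx[ln(u)]=u'/u where u=x^4+x
u'=4x^3+1

Answer: (4x^3+1)/(x^4+x)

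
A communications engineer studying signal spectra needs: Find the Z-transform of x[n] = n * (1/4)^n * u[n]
Using the property Z{n*a^n*u[n]} = az/(z-a)^2
With a = 1/4: X(z) = (1/4)z/(z - 1/4)^2, |z| > 1/4

Answer: (1/4)z/(z - 1/4)^2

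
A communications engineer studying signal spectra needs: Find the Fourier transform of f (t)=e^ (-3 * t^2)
The Fourier transform of a Gaussian e^(-a*t^2) is sqrt(pi/a)*e^(-omega^2/(4a)).
With a = 3: F(omega) = sqrt(pi/3)*e^(-omega^2/12)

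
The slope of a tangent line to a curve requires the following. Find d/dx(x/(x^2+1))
Quotient rule: (f/g)' = (f'g - fg')/g²
f = x, f' = 1
g = x^2+1, g' = 2x

Answer: (1·(x^2+1)-2x^2)/(x^2+1)²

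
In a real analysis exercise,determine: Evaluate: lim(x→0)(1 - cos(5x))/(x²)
Using 1-cos(u) ≈ u²/2 for small u:
(1-cos(5x)) ≈ (5x)²/2=25x²/2
So limit=25/(2·1)=25/2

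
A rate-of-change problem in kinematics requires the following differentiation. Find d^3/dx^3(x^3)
Apply power rule 3 times:
d^1: 3x^2
d^2: 6x
d^3: 6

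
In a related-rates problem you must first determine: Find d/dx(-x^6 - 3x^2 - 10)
Power rule: d/dx(ax^n) = n·a·x^(n-1)
Term by term: -6·x^5-6·x

Answer: -6x^5-6x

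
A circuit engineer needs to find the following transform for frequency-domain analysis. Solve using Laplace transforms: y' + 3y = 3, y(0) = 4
Take L of both sides: sY(s)-4+3Y(s) = 3/s
Y(s)(s+3) = 3/s+4
Y(s) = 3/(s(s+3))+4/(s+3)
Partial fractions: 3/(s(s+3)) = 1/s - 1/(s+3)
So Y(s) = 1/s+3/(s+3)
Inverse transform (L^(-1){1/s} = 1, L^(-1){1/(s+3)} = e^(-3t)):

Answer: y(t) = 1+3·e^(-3t)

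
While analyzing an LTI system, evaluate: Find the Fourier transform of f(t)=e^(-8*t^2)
The Fourier transform of a Gaussian e^(-a * t^2) is sqrt(pi/a) * e^(-omega^2/(4a)).
With a=8: F(omega)=sqrt(pi/8) * e^(-omega^2/32)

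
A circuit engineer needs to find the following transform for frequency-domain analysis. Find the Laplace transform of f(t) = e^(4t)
L{e^(at)}=1/(s-a)
L{e^(4t)}=1/(s-4)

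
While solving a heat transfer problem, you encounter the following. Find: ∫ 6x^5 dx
Using power rule: ∫ 6x^5 dx = 6/6 x^6+C = x^6+C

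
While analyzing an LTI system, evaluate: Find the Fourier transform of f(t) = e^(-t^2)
The Fourier transform of a Gaussian e^(-t^2) is sqrt(pi)*e^(-omega^2/4).
With a=1: F(omega)=sqrt(pi)*e^(-omega^2/4)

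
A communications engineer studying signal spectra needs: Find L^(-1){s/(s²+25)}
L^(-1){s/(s²+w²)} = cos(wt)
Here w = 5

Answer: cos(5t)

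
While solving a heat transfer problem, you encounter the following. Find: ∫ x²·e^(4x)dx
Integration by parts twice:
First: u = x², dv = e^(4x) dx => x²e^(4x)/4 - (2/4)∫ xe^(4x) dx
Second (∫ xe^(4x) dx): xe^(4x)/4 - e^(4x)/16
Combining: e^(4x)(x²/4-2x/16+2/64)+C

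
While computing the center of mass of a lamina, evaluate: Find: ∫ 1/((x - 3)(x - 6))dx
Partial fractions: 1/((x-3)(x-6)) = A/(x-3)+B/(x-6)
A = -1/3, B = 1/3
∫ [-1/3· 1/(x-3)+1/3· 1/(x-6)] dx
= (1/3)[ln|x-6| - ln|x-3|]+C

Answer: (1/3)·ln|(x-6)/(x-3)|+C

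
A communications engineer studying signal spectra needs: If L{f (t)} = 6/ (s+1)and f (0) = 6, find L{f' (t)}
L{f'(t)}=s·F(s) - f(0)=6s/(s+1)-6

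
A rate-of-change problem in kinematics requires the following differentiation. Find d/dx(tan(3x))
Chain rule: d/dx[tan(u)] = sec²(u)·u' where u = 3x
u' = 3

Answer: 3·sec²(3x)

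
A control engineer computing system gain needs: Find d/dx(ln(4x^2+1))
Chain rule: d/dx[ln(u)] = u'/u where u = 4x^2 + 1
u' = 8x

Answer: (8x)/(4x^2 + 1)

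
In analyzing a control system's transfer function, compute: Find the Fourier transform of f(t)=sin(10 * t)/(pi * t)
sin(W*t)/(pi*t) = (W/pi)*sinc(W*t/pi) is the impulse response of the ideal low-pass filter with cutoff W (here W = 10).
Its Fourier transform is a rectangular function:
F(omega) = 1 for |omega| < 10, 0 otherwise

Answer: rect(omega/20) [i.e., 1 for |omega| < 10, 0 otherwise]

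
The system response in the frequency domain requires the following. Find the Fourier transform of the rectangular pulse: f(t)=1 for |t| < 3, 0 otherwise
F(omega)=integral from -3 to 3 of e^(-j*omega*t) dt
=2*sin(3*omega)/omega=6*sinc(3*omega/pi)

Answer: 2*sin(3*omega)/omega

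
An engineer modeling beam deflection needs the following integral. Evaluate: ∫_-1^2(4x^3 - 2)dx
Step 1: Find antiderivative F(x)=x^4-2x
Step 2: F(2) - F(-1)=12 - (3)=9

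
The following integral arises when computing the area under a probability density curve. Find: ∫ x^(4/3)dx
Power rule: ∫ x^(4/3) dx=x^(7/3)/(7/3) + C

Answer: (3/7)·x^(7/3) + C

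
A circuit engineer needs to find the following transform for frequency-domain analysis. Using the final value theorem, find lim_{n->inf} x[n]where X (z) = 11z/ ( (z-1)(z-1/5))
Final value theorem: lim x[n] = lim_{z->1} (z-1)*X(z)
(z-1)*X(z) = 11z/(z-1/5)
As z->1: 11/(1-1/5) = 11/(4/5) = 55/4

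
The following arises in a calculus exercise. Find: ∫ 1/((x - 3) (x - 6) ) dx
Partial fractions: 1/((x-3)(x-6)) = A/(x-3) + B/(x-6)
A = -1/3, B = 1/3
∫ [-1/3· 1/(x-3) + 1/3· 1/(x-6)] dx
= (1/3)[ln|x-6| - ln|x-3|] + C

Answer: (1/3)·ln|(x-6)/(x-3)| + C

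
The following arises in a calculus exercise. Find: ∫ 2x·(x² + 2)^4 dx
Let u = x² + 2, du = 2x dx
∫ u^4 du = u^5/5 + C

Answer: (x² + 2)^5/5 + C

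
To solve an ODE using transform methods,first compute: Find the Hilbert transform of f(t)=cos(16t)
The Hilbert transform shifts each frequency component by -pi/2.
H{cos(wt)}=sin(wt)
With w=16: H{cos(16t)}=sin(16t)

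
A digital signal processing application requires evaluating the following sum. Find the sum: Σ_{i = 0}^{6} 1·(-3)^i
Geometric series: S = a(1 - r^n)/(1 - r)
a = 1, r = -3, n = 7
S = 1(1+2187)/4 = 547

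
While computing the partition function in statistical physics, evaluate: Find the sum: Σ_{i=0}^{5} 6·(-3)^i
Geometric series: S = a(1 - r^n)/(1 - r)
a = 6, r = -3, n = 6
S = 6(1 - 729)/4 = -1092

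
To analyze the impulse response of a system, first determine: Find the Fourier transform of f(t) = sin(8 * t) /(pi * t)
sin(W*t)/(pi*t) = (W/pi)*sinc(W*t/pi) is the impulse response of the ideal low-pass filter with cutoff W (here W = 8).
Its Fourier transform is a rectangular function:
F(omega) = 1 for |omega| < 8, 0 otherwise

Answer: rect(omega/16) [i.e., 1 for |omega| < 8, 0 otherwise]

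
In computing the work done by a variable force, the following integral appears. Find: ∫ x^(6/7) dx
Power rule: ∫ x^(6/7) dx=x^(13/7)/(13/7) + C

Answer: (7/13)·x^(13/7) + C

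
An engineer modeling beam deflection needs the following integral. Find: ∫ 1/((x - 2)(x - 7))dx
Partial fractions: 1/((x-2)(x-7))=A/(x-2)+B/(x-7)
A=-1/5, B=1/5
∫ [-1/5· 1/(x-2)+1/5· 1/(x-7)] dx
=(1/5)[ln|x-7| - ln|x-2|]+C

Answer: (1/5)·ln|(x-7)/(x-2)|+C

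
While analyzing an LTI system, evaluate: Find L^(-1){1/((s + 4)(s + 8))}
Partial fractions: 1/((s+4)(s+8))=A/(s+4)+B/(s+8)
Cover-up: A=1/(s+8)|_{s=-4}=1/4; B=1/(s+4)|_{s=-8}=-1/4
L^(-1)=(1/4)e^(-4t) - (1/4)e^(-8t)

Answer: (1/4)(e^(-4t) - e^(-8t))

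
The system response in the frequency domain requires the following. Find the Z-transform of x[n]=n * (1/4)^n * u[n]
Using the property Z{n*a^n*u[n]} = az/(z-a)^2
With a = 1/4: X(z) = (1/4)z/(z - 1/4)^2, |z| > 1/4

Answer: (1/4)z/(z - 1/4)^2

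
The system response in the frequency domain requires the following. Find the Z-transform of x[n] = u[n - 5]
Using the time-shift property: Z{u[n-5]}=z^(-5)*z/(z-1)
=z^(-4)/(z-1)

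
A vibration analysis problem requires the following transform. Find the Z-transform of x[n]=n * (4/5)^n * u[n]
Using the property Z{n * a^n * u[n]} = az/(z-a)^2
With a = 4/5: X(z) = (4/5)z/(z - 4/5)^2, |z| > 4/5

Answer: (4/5)z/(z - 4/5)^2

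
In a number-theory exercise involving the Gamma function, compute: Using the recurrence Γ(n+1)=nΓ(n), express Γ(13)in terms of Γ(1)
Γ(13) = 12Γ(12) = 12·11Γ(11) = ... = 12!·Γ(1) = 479001600·Γ(1)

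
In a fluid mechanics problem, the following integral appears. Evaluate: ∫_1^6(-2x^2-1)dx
Step 1: Find antiderivative F(x) = (-2/3)x^3 - x
Step 2: F(6) - F(1) = -150 - (-5/3) = -445/3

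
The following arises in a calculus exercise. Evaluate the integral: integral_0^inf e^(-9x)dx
integral_0^inf e^(-9x) dx = [-1/9 * e^(-9x)]_0^inf
= 0 - (-1/9) = 1/9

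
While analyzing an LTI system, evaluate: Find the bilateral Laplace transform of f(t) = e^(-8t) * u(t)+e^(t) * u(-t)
For e^(-8t)*u(t): L = 1/(s + 8), Re(s) > -8
For e^(t)*u(-t): L = -1/(s-1), Re(s) < 1
Combined: F(s) = 1/(s + 8) - 1/(s-1), -8 < Re(s) < 1

Answer: 1/(s + 8) - 1/(s-1), ROC: -8 < Re(s) < 1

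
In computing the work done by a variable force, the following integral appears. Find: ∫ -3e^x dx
Since d/dx[e^x]=+ e^x, we get -3e^x + C

Answer: -3e^x + C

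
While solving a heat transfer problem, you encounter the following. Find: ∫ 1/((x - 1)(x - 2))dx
Partial fractions: 1/((x-1)(x-2))=A/(x-1) + B/(x-2)
A=-1, B=1
∫ [-1· 1/(x-1) + 1· 1/(x-2)] dx
=(1)[ln|x-2| - ln|x-1|] + C

Answer: ln|(x-2)/(x-1)| + C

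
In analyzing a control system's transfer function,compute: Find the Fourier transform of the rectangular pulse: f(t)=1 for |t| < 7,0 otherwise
F(omega) = integral from -7 to 7 of e^(-j*omega*t) dt
= 2*sin(7*omega)/omega = 14*sinc(7*omega/pi)

Answer: 2*sin(7*omega)/omega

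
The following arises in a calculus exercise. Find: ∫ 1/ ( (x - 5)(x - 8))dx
Partial fractions: 1/((x-5)(x-8))=A/(x-5)+B/(x-8)
A=-1/3, B=1/3
∫ [-1/3· 1/(x-5)+1/3· 1/(x-8)] dx
=(1/3)[ln|x-8| - ln|x-5|]+C

Answer: (1/3)·ln|(x-8)/(x-5)|+C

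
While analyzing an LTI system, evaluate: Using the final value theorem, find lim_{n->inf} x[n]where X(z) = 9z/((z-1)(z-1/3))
Final value theorem: lim x[n] = lim_{z->1} (z-1) * X(z)
(z-1) * X(z) = 9z/(z-1/3)
As z->1: 9/(1 - 1/3) = 9/(2/3) = 27/2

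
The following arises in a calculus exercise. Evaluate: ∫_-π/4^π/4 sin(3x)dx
Antiderivative: -cos(3x)/3
Evaluate at bounds: [-cos(3·π/4)/3] - [-cos(3·-π/4)/3]
= (-(-√2/2)+(-√2/2))/3 = 0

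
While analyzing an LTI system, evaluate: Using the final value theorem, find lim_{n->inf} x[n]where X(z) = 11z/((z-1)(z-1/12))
Final value theorem: lim x[n]=lim_{z->1} (z-1) * X(z)
(z-1) * X(z)=11z/(z-1/12)
As z->1: 11/(1-1/12)=11/(11/12)=12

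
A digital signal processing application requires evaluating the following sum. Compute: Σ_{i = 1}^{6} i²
Using formula: Σ i^2=n(n + 1)(2n + 1)/6=6·7·13/6=91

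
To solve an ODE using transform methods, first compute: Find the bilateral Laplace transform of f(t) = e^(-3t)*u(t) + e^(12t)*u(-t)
For e^(-3t) * u(t): L = 1/(s + 3), Re(s) > -3
For e^(12t) * u(-t): L = -1/(s-12), Re(s) < 12
Combined: F(s) = 1/(s + 3) - 1/(s-12), -3 < Re(s) < 12

Answer: 1/(s + 3) - 1/(s-12), ROC: -3 < Re(s) < 12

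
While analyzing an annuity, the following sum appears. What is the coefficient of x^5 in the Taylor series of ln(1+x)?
ln(1 + x)=Σ (-1)^(n + 1) x^n/n
Coefficient of x^5=(-1)^6/5=1/5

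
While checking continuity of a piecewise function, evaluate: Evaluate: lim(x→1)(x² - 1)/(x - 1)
Factor: (x² - 1) = (x-1)(x + 1)
Cancel (x-1): lim(x→1) (x + 1) = 2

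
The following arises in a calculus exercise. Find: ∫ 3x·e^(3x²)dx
Let u = 3x², du = 6x dx
∫ (1/2)e^u du = e^u/2 + C

Answer: e^(3x²)/2 + C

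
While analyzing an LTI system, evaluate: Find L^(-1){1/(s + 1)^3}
L^(-1){1/(s-a)^n}=t^(n-1)·e^(at)/(n-1)!
Here a=-1, n=3: t^2·e^(-t)/2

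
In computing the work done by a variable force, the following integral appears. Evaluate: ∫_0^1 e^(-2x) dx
Antiderivative: (1/(-2))e^(-2x)
Evaluate: (1/(-2))(e^-2 - 1)

Answer: (e^-2 - 1)/(-2)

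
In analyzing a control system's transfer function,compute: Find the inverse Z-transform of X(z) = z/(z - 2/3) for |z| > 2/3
Standard pair: z/(z-a) <-> a^n*u[n] for causal signals
With a=2/3: x[n]=(2/3)^n*u[n]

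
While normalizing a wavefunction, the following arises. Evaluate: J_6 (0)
J_n(0) = 0 for all n > 0 (Bessel function of first kind)
J_6(0) = 0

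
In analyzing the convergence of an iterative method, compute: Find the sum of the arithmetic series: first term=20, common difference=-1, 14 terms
Last term: a_n=20 + (14 - 1)·-1=7
Sum=n(a_1 + a_n)/2=14(20 + 7)/2=189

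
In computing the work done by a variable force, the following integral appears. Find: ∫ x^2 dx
Using power rule: ∫ x^2 dx = 1/3 x^3+C = (1/3)x^3+C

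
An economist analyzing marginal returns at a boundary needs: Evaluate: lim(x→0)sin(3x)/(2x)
L'Hôpital (0/0): lim 3cos(3x)/2=3/2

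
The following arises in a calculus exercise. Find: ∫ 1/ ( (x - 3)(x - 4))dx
Partial fractions: 1/((x-3)(x-4)) = A/(x-3)+B/(x-4)
A = -1, B = 1
∫ [-1· 1/(x-3)+1· 1/(x-4)] dx
= (1)[ln|x-4| - ln|x-3|]+C

Answer: ln|(x-4)/(x-3)|+C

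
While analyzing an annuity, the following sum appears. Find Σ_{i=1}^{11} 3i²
= 3·n(n+1)(2n+1)/6 = 3·11·12·23/6 = 1518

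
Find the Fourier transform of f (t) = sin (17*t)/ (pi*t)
sin(W*t)/(pi*t) = (W/pi)*sinc(W*t/pi) is the impulse response of the ideal low-pass filter with cutoff W (here W = 17).
Its Fourier transform is a rectangular function:
F(omega) = 1 for |omega| < 17, 0 otherwise

Answer: rect(omega/34) [i.e., 1 for |omega| < 17, 0 otherwise]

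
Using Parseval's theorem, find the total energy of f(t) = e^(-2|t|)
Parseval's theorem: E=integral |f(t)|^2 dt=(1/2pi) integral |F(omega)|^2 domega
E=integral_{-inf}^{inf} e^(-4|t|) dt=2*integral_0^inf e^(-4t) dt=2/(2*2)=1/2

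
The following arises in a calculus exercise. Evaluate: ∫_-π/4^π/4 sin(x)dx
Antiderivative: -cos(x)
Evaluate at bounds: [-cos(1·π/4)/1] - [-cos(1·-π/4)/1]
=(-(√2/2)+(√2/2))/1=0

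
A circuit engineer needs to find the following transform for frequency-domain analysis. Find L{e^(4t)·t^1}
First shifting: L{e^(at)f(t)} = F(s-a)
L{t^1} = 1/s^2
Shift s → s-4: 1/(s-4)^2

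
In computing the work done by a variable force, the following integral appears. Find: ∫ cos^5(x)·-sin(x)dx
Let u=cos(x), du=-sin(x) dx
∫ u^5 du=u^6/6+C

Answer: cos^6(x)/6+C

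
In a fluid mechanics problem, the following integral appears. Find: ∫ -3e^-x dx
Since d/dx[e^-x]=- e^-x, we get 3e^-x+C

Answer: 3e^-x+C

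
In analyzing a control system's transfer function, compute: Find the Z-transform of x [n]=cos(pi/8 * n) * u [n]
Z{cos(w0 * n) * u[n]}=z(z - cos(w0))/(z^2 - 2z * cos(w0) + 1)
With w0=pi/8: X(z)=z(z - cos(pi/8))/(z^2 - 2z * cos(pi/8) + 1)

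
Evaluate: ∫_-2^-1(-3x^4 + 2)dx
Step 1: Find antiderivative F(x) = (-3/5)x^5 + 2x
Step 2: F(-1) - F(-2) = -7/5 - (76/5) = -83/5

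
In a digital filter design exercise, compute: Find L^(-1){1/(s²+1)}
L^(-1){w/(s²+w²)} = sin(wt)
Here w = 1

Answer: sin(t)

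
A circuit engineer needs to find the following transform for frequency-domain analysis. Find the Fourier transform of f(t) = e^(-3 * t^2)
The Fourier transform of a Gaussian e^(-a*t^2) is sqrt(pi/a)*e^(-omega^2/(4a)).
With a = 3: F(omega) = sqrt(pi/3)*e^(-omega^2/12)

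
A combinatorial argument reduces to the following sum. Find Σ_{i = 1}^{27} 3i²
=3·n(n + 1)(2n + 1)/6=3·27·28·55/6=20790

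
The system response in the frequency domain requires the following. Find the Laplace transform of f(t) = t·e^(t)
L{t·e^(at)} = 1/(s-a)²
L{t·e^(t)} = 1/(s-1)²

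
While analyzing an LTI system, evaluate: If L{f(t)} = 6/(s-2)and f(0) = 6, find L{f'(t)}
L{f'(t)} = s·F(s) - f(0) = 6s/(s-2)-6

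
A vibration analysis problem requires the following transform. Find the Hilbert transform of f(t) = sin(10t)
The Hilbert transform shifts each frequency component by -pi/2.
H{sin(wt)} = -cos(wt)
With w = 10: H{sin(10t)} = -cos(10t)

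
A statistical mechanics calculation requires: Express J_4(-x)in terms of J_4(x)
For integer n: J_n(-x)=(-1)^n J_n(x)
With n=4: J_4(-x)=(-1)^4 J_4(x)=J_4(x)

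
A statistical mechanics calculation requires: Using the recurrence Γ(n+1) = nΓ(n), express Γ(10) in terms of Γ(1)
Γ(10) = 9Γ(9) = 9·8Γ(8) = ... = 9!·Γ(1) = 362880·Γ(1)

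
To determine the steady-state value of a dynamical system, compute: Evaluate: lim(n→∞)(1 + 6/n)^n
This is the definition of e^6: lim(1+6/n)^n=e^6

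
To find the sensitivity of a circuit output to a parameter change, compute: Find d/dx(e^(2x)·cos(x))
Product rule: (fg)'=f'g+fg'
f=e^(2x), f'=2·e^(2x)
g=cos(x), g'=-sin(x)

Answer: 2·e^(2x)·cos(x) - e^(2x)·sin(x)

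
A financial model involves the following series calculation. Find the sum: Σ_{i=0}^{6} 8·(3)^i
Geometric series: S = a(1 - r^n)/(1 - r)
a = 8, r = 3, n = 7
S = 8(1 - 2187)/-2 = 8744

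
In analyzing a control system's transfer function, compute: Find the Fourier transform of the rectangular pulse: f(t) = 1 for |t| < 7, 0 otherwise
F(omega) = integral from -7 to 7 of e^(-j*omega*t) dt
= 2*sin(7*omega)/omega = 14*sinc(7*omega/pi)

Answer: 2*sin(7*omega)/omega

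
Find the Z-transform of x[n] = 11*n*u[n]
Z{n * u[n]} = z/(z-1)^2
By linearity: Z{11 * n * u[n]} = 11z/(z-1)^2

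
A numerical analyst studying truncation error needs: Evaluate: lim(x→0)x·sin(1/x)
Squeeze theorem: -|x| ≤ x·sin(1/x) ≤ |x|
Since x → 0 as x → 0, by squeeze theorem the limit is 0

Answer: 0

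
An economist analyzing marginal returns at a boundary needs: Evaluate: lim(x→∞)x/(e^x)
Apply L'Hôpital 1 times (∞/∞ each time):
Eventually get 1!/(e^x) → 0

Answer: 0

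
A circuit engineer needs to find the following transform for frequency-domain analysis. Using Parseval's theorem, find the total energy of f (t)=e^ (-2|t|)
Parseval's theorem: E=integral |f(t)|^2 dt=(1/2pi) integral |F(omega)|^2 domega
E=integral_{-inf}^{inf} e^(-4|t|) dt=2 * integral_0^inf e^(-4t) dt=2/(2 * 2)=1/2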